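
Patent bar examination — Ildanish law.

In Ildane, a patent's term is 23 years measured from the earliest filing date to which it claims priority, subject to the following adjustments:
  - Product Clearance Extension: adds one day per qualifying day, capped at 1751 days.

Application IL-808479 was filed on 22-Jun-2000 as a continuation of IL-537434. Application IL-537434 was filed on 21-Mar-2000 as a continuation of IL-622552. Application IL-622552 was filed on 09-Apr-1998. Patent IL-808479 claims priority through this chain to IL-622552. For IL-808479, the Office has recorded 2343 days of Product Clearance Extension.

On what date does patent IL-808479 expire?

January 24, 2026

Earliest priority filing: 9 April 1998.
Base term: 9 April 1998 + 23 years → 9 April 2021.
Product Clearance Extension: 2343 days claimed exceeds the 1751-day cap, so +1751 days → 24 January 2026.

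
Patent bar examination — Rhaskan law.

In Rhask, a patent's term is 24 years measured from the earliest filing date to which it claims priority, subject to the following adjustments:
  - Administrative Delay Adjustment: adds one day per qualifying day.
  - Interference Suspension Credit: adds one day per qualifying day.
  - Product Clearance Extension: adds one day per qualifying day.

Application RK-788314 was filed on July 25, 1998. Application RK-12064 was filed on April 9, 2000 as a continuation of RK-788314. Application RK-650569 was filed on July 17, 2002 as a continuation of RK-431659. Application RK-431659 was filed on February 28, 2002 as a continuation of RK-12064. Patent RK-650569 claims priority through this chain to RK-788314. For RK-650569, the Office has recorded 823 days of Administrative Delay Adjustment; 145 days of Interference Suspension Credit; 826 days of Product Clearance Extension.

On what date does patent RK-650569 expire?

June 23, 2027

Earliest priority filing: 25 July 1998.
Base term: 25 July 1998 + 24 years → 25 July 2022.
Administrative Delay Adjustment: +823 days → 25 October 2024.
Interference Suspension Credit: +145 days → 19 March 2025.
Product Clearance Extension: +826 days → 23 June 2027.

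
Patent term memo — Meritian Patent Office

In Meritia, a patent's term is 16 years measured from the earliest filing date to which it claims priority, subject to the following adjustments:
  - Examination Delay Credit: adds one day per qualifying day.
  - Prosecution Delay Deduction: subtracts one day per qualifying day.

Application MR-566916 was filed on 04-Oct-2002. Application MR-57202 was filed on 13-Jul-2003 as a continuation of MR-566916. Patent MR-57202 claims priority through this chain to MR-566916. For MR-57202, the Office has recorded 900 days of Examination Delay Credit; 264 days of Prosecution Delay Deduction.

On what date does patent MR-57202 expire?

2020-07-01

Earliest priority filing: 4 October 2002.
Base term: 4 October 2002 + 16 years → 4 October 2018.
Examination Delay Credit: +900 days → 22 March 2021.
Prosecution Delay Deduction: −264 days → 1 July 2020.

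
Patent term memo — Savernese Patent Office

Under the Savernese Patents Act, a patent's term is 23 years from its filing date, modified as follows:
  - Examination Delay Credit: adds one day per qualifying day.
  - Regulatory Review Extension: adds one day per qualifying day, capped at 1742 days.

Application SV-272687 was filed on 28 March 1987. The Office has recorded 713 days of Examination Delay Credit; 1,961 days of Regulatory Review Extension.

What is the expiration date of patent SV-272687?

2016-12-16

Base term: filing date + 23 years → 28 March 2010.
Examination Delay Credit: +713 days → 10 March 2012.
Regulatory Review Extension: 1961 days claimed exceeds the 1742-day cap, so +1742 days → 16 December 2016.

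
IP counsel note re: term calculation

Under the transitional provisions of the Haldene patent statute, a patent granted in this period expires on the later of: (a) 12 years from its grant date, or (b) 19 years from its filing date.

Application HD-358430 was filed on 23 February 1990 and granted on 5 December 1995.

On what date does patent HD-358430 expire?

2009-02-23

(a) grant + 12 years → 5 December 2007.
(b) filing + 19 years → 23 February 2009.
Later of the two: 23 February 2009.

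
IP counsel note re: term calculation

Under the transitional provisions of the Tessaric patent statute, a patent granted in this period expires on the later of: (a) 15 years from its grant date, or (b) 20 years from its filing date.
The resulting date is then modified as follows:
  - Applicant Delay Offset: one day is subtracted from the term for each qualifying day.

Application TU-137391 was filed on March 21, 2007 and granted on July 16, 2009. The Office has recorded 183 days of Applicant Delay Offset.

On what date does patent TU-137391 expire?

September 19, 2026

(a) grant + 15 years → 16 July 2024.
(b) filing + 20 years → 21 March 2027.
Later of the two: 21 March 2027.
Applicant Delay Offset: −183 days → 19 September 2026.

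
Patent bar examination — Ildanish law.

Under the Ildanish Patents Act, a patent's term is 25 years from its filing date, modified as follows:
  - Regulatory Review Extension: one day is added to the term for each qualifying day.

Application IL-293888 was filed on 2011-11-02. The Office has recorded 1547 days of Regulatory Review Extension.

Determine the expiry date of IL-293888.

Base term: filing date + 25 years → 2 November 2036.
Regulatory Review Extension: +1547 days → 27 January 2041.

2041-01-27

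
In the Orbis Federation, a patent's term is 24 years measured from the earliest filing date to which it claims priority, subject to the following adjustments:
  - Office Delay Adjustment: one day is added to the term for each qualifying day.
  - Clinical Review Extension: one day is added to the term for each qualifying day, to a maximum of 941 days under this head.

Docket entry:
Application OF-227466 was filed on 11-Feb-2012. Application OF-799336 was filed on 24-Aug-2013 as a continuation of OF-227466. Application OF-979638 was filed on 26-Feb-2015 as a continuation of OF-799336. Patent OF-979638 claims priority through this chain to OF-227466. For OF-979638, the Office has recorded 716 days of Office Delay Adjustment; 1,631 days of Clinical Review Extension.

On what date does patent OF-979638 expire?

Earliest priority filing: 11 February 2012.
Base term: 11 February 2012 + 24 years → 11 February 2036.
Office Delay Adjustment: +716 days → 27 January 2038.
Clinical Review Extension: 1631 days claimed exceeds the 941-day cap, so +941 days → 25 August 2040.

August 25, 2040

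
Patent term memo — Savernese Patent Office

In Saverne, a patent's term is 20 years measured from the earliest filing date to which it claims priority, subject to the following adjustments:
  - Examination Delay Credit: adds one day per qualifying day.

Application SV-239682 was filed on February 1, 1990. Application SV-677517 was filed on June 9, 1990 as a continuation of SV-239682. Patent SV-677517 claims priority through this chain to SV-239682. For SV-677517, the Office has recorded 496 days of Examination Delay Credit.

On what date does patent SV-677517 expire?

2011-06-12

Earliest priority filing: 1 February 1990.
Base term: 1 February 1990 + 20 years → 1 February 2010.
Examination Delay Credit: +496 days → 12 June 2011.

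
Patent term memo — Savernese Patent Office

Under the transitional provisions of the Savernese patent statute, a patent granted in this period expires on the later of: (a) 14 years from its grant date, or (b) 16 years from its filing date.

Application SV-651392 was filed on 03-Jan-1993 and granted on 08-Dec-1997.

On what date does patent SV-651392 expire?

(a) grant + 14 years → 8 December 2011.
(b) filing + 16 years → 3 January 2009.
Later of the two: 8 December 2011.

December 8, 2011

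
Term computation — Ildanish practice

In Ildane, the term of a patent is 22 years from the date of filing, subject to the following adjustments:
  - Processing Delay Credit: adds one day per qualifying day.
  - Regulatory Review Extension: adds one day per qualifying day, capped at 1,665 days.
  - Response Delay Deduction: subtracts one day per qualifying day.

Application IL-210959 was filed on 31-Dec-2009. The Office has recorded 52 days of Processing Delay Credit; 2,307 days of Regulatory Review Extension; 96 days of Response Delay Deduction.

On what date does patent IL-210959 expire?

2036-06-08

Base term: filing date + 22 years → 31 December 2031.
Processing Delay Credit: +52 days → 21 February 2032.
Regulatory Review Extension: 2307 days claimed exceeds the 1665-day cap, so +1665 days → 12 September 2036.
Response Delay Deduction: −96 days → 8 June 2036.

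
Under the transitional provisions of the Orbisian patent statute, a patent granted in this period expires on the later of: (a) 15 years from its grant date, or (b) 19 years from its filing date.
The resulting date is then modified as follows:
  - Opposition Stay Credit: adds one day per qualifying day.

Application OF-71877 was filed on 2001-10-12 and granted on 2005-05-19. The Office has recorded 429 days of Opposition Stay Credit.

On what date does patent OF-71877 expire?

(a) grant + 15 years → 19 May 2020.
(b) filing + 19 years → 12 October 2020.
Later of the two: 12 October 2020.
Opposition Stay Credit: +429 days → 15 December 2021.

2021-12-15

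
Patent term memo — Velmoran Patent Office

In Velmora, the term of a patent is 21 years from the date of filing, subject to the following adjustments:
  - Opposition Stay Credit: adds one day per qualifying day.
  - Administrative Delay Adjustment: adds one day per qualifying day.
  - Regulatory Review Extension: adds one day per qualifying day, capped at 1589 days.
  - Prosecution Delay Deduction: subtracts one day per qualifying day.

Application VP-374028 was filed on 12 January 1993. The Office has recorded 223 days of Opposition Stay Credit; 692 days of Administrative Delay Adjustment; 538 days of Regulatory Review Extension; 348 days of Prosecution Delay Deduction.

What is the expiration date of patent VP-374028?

Base term: filing date + 21 years → 12 January 2014.
Opposition Stay Credit: +223 days → 23 August 2014.
Administrative Delay Adjustment: +692 days → 15 July 2016.
Regulatory Review Extension: 538 days (within the 1589-day cap) → +538 days → 4 January 2018.
Prosecution Delay Deduction: −348 days → 21 January 2017.

January 21, 2017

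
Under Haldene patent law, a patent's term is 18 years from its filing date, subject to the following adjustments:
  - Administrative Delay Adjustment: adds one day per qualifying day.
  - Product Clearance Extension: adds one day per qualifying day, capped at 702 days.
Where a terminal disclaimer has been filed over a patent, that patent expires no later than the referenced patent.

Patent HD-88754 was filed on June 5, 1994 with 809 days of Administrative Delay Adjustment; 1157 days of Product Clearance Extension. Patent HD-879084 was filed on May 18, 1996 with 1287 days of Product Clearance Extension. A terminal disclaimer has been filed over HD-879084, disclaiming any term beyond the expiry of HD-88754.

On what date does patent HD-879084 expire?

2016-04-19

Natural term of HD-879084:
  Base: filing + 18 years → 18 May 2014.
  Product Clearance Extension: 1287 days claimed exceeds the 702-day cap, so +702 days → 19 April 2016.
Expiry of referenced patent HD-88754:
  Base: filing + 18 years → 5 June 2012.
  Administrative Delay Adjustment: +809 days → 23 August 2014.
  Product Clearance Extension: 1157 days claimed exceeds the 702-day cap, so +702 days → 25 July 2016.
Terminal disclaimer: HD-879084 expires on the earlier of 19 April 2016 and 25 July 2016.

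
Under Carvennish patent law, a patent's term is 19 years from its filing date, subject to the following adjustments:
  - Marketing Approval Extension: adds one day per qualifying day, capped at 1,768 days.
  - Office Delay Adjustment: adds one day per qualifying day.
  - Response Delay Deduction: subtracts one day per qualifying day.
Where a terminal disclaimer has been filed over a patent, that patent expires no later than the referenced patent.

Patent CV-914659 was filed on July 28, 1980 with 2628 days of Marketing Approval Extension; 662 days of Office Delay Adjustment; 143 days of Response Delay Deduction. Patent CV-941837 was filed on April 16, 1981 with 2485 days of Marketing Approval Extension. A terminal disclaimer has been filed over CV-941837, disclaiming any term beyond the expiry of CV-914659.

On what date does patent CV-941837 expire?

2005-02-17

Natural term of CV-941837:
  Base: filing + 19 years → 16 April 2000.
  Marketing Approval Extension: 2485 days claimed exceeds the 1768-day cap, so +1768 days → 17 February 2005.
Expiry of referenced patent CV-914659:
  Base: filing + 19 years → 28 July 1999.
  Marketing Approval Extension: 2628 days claimed exceeds the 1768-day cap, so +1768 days → 30 May 2004.
  Office Delay Adjustment: +662 days → 23 March 2006.
  Response Delay Deduction: −143 days → 31 October 2005.
Terminal disclaimer: CV-941837 expires on the earlier of 17 February 2005 and 31 October 2005.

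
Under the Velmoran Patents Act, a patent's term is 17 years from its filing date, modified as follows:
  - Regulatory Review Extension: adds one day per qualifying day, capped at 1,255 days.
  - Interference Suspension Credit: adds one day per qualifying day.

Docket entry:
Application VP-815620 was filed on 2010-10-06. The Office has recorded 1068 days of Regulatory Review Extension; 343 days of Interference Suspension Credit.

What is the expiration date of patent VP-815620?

2031-08-17

Base term: filing date + 17 years → 6 October 2027.
Regulatory Review Extension: 1068 days (within the 1255-day cap) → +1068 days → 8 September 2030.
Interference Suspension Credit: +343 days → 17 August 2031.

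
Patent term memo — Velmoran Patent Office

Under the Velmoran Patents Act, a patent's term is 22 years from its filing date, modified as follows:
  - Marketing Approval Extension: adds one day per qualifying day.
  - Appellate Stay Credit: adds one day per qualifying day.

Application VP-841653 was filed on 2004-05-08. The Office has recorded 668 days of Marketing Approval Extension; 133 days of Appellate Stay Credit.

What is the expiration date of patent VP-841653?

2028-07-17

Base term: filing date + 22 years → 8 May 2026.
Marketing Approval Extension: +668 days → 6 March 2028.
Appellate Stay Credit: +133 days → 17 July 2028.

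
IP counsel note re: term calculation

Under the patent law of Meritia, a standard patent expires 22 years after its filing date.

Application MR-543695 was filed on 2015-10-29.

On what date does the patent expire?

Filing date + 22 years → 29 October 2037.

2037-10-29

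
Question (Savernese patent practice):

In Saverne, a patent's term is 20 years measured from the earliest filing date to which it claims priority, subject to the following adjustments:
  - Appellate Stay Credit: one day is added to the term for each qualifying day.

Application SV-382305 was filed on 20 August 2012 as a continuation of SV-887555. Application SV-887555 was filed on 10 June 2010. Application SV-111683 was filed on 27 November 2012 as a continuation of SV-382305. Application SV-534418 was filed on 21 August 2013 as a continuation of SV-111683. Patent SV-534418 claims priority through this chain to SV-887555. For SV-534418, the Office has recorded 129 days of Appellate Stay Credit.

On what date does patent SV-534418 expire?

Earliest priority filing: 10 June 2010.
Base term: 10 June 2010 + 20 years → 10 June 2030.
Appellate Stay Credit: +129 days → 17 October 2030.

2030-10-17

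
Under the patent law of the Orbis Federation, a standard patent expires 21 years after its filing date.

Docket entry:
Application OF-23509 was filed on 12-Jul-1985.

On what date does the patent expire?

July 12, 2006

Filing date + 21 years → 12 July 2006.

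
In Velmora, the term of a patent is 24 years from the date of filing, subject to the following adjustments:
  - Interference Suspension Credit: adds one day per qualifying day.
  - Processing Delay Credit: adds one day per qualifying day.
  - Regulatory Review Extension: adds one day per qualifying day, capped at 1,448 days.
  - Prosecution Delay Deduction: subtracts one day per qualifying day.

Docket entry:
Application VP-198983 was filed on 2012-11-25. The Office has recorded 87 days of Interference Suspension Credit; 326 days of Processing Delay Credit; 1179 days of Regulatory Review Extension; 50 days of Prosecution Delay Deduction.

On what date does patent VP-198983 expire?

Base term: filing date + 24 years → 25 November 2036.
Interference Suspension Credit: +87 days → 20 February 2037.
Processing Delay Credit: +326 days → 12 January 2038.
Regulatory Review Extension: 1179 days (within the 1448-day cap) → +1179 days → 5 April 2041.
Prosecution Delay Deduction: −50 days → 14 February 2041.

2041-02-14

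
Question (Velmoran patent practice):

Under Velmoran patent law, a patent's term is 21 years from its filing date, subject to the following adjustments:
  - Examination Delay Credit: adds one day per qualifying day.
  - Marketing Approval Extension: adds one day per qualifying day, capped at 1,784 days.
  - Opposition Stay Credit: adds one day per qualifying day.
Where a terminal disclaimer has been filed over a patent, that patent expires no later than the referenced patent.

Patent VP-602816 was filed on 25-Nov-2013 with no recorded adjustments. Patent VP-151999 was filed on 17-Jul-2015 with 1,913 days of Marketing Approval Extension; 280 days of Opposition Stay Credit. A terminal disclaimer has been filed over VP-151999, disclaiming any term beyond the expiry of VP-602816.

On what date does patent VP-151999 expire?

November 25, 2034

Natural term of VP-151999:
  Base: filing + 21 years → 17 July 2036.
  Marketing Approval Extension: 1913 days claimed exceeds the 1784-day cap, so +1784 days → 5 June 2041.
  Opposition Stay Credit: +280 days → 12 March 2042.
Expiry of referenced patent VP-602816:
  Base: filing + 21 years → 25 November 2034.
Terminal disclaimer: VP-151999 expires on the earlier of 12 March 2042 and 25 November 2034.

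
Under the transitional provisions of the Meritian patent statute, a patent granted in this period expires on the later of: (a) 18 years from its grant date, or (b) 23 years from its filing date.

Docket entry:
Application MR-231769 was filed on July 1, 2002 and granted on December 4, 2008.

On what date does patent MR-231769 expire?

(a) grant + 18 years → 4 December 2026.
(b) filing + 23 years → 1 July 2025.
Later of the two: 4 December 2026.

December 4, 2026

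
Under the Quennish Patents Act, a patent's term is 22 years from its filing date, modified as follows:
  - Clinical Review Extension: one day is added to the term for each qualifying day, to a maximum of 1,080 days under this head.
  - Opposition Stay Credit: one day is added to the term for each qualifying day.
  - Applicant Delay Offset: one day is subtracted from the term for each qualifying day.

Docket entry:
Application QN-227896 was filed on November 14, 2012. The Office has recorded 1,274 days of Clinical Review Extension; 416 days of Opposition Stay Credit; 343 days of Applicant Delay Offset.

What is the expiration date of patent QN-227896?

2038-01-10

Base term: filing date + 22 years → 14 November 2034.
Clinical Review Extension: 1274 days claimed exceeds the 1080-day cap, so +1080 days → 29 October 2037.
Opposition Stay Credit: +416 days → 19 December 2038.
Applicant Delay Offset: −343 days → 10 January 2038.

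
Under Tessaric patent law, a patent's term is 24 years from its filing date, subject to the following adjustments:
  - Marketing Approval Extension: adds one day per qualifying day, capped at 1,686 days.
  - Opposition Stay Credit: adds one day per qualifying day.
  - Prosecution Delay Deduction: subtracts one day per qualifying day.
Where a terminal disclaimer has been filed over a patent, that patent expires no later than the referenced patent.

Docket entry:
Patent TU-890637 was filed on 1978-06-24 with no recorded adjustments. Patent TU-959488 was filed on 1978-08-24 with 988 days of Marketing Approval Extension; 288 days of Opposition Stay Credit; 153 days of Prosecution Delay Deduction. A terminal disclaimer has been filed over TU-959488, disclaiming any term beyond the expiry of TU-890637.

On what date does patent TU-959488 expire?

Natural term of TU-959488:
  Base: filing + 24 years → 24 August 2002.
  Marketing Approval Extension: 988 days (within the 1686-day cap) → +988 days → 8 May 2005.
  Opposition Stay Credit: +288 days → 20 February 2006.
  Prosecution Delay Deduction: −153 days → 20 September 2005.
Expiry of referenced patent TU-890637:
  Base: filing + 24 years → 24 June 2002.
Terminal disclaimer: TU-959488 expires on the earlier of 20 September 2005 and 24 June 2002.

June 24, 2002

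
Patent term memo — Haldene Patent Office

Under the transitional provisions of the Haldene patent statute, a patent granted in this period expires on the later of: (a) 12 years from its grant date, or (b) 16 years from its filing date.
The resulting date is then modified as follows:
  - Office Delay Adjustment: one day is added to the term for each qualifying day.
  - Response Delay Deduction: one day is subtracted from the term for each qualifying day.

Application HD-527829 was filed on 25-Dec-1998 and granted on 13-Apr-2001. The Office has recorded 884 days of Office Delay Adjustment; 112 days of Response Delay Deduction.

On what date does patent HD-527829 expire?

2017-02-04

(a) grant + 12 years → 13 April 2013.
(b) filing + 16 years → 25 December 2014.
Later of the two: 25 December 2014.
Office Delay Adjustment: +884 days → 27 May 2017.
Response Delay Deduction: −112 days → 4 February 2017.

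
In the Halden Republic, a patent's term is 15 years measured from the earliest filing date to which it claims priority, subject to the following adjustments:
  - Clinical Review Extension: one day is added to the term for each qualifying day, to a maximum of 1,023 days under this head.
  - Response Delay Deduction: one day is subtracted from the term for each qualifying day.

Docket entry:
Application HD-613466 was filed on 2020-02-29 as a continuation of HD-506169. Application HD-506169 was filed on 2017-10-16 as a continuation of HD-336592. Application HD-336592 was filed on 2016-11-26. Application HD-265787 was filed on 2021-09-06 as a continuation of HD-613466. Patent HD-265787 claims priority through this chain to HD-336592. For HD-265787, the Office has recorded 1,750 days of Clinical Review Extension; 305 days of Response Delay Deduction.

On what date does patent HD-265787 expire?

2033-11-13

Earliest priority filing: 26 November 2016.
Base term: 26 November 2016 + 15 years → 26 November 2031.
Clinical Review Extension: 1750 days claimed exceeds the 1023-day cap, so +1023 days → 14 September 2034.
Response Delay Deduction: −305 days → 13 November 2033.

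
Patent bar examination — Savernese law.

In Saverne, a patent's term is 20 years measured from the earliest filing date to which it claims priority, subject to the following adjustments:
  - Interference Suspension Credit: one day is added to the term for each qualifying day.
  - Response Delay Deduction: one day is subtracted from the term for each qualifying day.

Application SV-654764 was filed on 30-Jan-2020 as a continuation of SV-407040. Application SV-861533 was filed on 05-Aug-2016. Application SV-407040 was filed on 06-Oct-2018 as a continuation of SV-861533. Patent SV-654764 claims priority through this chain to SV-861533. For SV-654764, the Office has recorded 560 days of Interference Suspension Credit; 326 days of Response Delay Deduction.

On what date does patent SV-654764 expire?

2037-03-27

Earliest priority filing: 5 August 2016.
Base term: 5 August 2016 + 20 years → 5 August 2036.
Interference Suspension Credit: +560 days → 16 February 2038.
Response Delay Deduction: −326 days → 27 March 2037.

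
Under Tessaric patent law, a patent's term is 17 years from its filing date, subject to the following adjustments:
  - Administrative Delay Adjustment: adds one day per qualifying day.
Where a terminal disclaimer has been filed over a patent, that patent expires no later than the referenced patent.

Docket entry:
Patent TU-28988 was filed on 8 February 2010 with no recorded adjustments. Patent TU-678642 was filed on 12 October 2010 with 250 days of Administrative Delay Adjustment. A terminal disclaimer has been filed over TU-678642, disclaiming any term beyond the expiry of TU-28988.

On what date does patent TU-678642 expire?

Natural term of TU-678642:
  Base: filing + 17 years → 12 October 2027.
  Administrative Delay Adjustment: +250 days → 18 June 2028.
Expiry of referenced patent TU-28988:
  Base: filing + 17 years → 8 February 2027.
Terminal disclaimer: TU-678642 expires on the earlier of 18 June 2028 and 8 February 2027.

February 8, 2027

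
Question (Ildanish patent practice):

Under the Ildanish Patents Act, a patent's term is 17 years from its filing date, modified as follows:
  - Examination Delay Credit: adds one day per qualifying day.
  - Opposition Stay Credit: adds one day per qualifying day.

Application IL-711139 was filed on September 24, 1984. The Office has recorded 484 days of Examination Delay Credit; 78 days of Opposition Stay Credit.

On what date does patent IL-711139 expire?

Base term: filing date + 17 years → 24 September 2001.
Examination Delay Credit: +484 days → 21 January 2003.
Opposition Stay Credit: +78 days → 9 April 2003.

2003-04-09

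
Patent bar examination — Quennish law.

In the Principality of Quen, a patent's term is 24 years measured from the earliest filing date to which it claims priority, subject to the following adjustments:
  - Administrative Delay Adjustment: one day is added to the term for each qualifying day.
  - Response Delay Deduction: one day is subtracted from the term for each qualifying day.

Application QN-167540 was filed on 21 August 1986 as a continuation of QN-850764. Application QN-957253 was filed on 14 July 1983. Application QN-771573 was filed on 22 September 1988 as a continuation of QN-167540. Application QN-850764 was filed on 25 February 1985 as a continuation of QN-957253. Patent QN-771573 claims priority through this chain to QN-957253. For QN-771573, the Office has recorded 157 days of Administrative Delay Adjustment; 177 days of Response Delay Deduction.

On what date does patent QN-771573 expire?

June 24, 2007

Earliest priority filing: 14 July 1983.
Base term: 14 July 1983 + 24 years → 14 July 2007.
Administrative Delay Adjustment: +157 days → 18 December 2007.
Response Delay Deduction: −177 days → 24 June 2007.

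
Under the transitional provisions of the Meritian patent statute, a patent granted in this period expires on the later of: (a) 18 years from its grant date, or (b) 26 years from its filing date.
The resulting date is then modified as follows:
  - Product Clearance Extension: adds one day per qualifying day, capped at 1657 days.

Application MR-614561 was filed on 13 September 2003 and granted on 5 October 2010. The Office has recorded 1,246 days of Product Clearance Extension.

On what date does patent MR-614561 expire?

(a) grant + 18 years → 5 October 2028.
(b) filing + 26 years → 13 September 2029.
Later of the two: 13 September 2029.
Product Clearance Extension: 1246 days (within the 1657-day cap) → +1246 days → 10 February 2033.

2033-02-10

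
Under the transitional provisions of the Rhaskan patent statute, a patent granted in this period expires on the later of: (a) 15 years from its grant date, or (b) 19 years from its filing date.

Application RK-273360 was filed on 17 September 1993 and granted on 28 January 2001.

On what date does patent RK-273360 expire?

2016-01-28

(a) grant + 15 years → 28 January 2016.
(b) filing + 19 years → 17 September 2012.
Later of the two: 28 January 2016.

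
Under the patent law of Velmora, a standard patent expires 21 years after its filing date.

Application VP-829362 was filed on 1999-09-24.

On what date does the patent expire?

Filing date + 21 years → 24 September 2020.

2020-09-24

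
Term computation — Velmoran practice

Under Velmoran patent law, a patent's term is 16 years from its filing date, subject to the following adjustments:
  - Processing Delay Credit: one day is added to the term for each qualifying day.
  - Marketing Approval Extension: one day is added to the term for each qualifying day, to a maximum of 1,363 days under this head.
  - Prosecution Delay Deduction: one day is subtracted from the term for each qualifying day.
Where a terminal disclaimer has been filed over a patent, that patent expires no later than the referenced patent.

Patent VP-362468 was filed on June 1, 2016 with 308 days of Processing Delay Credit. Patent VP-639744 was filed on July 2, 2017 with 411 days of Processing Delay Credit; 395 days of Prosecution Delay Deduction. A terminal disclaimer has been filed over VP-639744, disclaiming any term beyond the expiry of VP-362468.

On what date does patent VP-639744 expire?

Natural term of VP-639744:
  Base: filing + 16 years → 2 July 2033.
  Processing Delay Credit: +411 days → 17 August 2034.
  Prosecution Delay Deduction: −395 days → 18 July 2033.
Expiry of referenced patent VP-362468:
  Base: filing + 16 years → 1 June 2032.
  Processing Delay Credit: +308 days → 5 April 2033.
Terminal disclaimer: VP-639744 expires on the earlier of 18 July 2033 and 5 April 2033.

2033-04-05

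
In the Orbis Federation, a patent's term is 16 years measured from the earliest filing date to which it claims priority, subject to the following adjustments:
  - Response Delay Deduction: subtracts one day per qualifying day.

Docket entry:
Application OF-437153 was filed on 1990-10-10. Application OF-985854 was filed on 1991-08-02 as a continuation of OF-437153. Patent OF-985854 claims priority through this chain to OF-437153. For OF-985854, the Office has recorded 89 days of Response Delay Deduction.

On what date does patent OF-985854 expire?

Earliest priority filing: 10 October 1990.
Base term: 10 October 1990 + 16 years → 10 October 2006.
Response Delay Deduction: −89 days → 13 July 2006.

2006-07-13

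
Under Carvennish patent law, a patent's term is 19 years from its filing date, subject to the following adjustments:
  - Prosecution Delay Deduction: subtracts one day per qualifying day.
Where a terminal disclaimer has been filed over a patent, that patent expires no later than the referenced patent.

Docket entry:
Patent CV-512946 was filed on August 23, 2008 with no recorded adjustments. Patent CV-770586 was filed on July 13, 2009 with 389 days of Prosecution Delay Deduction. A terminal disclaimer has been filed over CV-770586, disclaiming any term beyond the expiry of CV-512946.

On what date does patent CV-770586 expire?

2027-06-20

Natural term of CV-770586:
  Base: filing + 19 years → 13 July 2028.
  Prosecution Delay Deduction: −389 days → 20 June 2027.
Expiry of referenced patent CV-512946:
  Base: filing + 19 years → 23 August 2027.
Terminal disclaimer: CV-770586 expires on the earlier of 20 June 2027 and 23 August 2027.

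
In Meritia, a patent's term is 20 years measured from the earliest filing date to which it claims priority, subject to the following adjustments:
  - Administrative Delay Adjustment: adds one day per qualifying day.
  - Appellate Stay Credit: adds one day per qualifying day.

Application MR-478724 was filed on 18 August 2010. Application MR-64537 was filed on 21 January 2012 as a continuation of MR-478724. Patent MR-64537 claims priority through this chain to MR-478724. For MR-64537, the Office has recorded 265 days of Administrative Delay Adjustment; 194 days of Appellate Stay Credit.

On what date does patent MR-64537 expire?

Earliest priority filing: 18 August 2010.
Base term: 18 August 2010 + 20 years → 18 August 2030.
Administrative Delay Adjustment: +265 days → 10 May 2031.
Appellate Stay Credit: +194 days → 20 November 2031.

2031-11-20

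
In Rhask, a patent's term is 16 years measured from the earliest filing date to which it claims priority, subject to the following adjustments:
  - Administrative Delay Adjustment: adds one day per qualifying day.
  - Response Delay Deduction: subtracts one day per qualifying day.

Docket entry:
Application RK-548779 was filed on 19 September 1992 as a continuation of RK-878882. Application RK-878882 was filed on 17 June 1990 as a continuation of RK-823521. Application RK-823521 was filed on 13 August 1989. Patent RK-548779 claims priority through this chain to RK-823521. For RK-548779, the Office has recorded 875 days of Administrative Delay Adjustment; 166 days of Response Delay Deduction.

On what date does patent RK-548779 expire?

Earliest priority filing: 13 August 1989.
Base term: 13 August 1989 + 16 years → 13 August 2005.
Administrative Delay Adjustment: +875 days → 5 January 2008.
Response Delay Deduction: −166 days → 23 July 2007.

2007-07-23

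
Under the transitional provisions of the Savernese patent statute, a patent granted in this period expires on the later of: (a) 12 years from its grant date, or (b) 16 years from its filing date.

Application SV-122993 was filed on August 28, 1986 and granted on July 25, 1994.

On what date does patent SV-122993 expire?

(a) grant + 12 years → 25 July 2006.
(b) filing + 16 years → 28 August 2002.
Later of the two: 25 July 2006.

July 25, 2006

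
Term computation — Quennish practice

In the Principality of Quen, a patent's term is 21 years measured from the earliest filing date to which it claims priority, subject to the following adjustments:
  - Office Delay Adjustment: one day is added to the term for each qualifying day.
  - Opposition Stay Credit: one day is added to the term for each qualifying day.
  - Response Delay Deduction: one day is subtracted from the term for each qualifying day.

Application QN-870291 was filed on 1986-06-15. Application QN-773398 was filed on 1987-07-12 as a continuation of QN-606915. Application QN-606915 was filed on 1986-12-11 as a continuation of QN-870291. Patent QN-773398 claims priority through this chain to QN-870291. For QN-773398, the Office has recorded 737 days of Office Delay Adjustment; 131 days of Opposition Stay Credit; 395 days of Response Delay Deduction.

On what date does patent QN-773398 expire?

September 30, 2008

Earliest priority filing: 15 June 1986.
Base term: 15 June 1986 + 21 years → 15 June 2007.
Office Delay Adjustment: +737 days → 21 June 2009.
Opposition Stay Credit: +131 days → 30 October 2009.
Response Delay Deduction: −395 days → 30 September 2008.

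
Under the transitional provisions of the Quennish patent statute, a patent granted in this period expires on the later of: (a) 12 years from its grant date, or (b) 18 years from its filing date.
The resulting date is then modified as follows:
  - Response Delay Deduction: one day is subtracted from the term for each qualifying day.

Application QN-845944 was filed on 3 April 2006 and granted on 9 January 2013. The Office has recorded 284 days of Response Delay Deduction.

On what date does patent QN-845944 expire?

(a) grant + 12 years → 9 January 2025.
(b) filing + 18 years → 3 April 2024.
Later of the two: 9 January 2025.
Response Delay Deduction: −284 days → 31 March 2024.

March 31, 2024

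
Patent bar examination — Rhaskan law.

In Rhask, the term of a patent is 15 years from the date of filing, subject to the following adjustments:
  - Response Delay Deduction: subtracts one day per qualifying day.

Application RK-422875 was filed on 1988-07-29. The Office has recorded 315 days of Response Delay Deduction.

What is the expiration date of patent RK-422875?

September 17, 2002

Base term: filing date + 15 years → 29 July 2003.
Response Delay Deduction: −315 days → 17 September 2002.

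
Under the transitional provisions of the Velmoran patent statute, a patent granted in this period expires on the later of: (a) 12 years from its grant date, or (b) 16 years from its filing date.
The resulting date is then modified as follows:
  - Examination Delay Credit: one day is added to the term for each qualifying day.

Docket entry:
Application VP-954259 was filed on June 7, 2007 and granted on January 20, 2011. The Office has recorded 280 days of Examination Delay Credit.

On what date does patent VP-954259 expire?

2024-03-13

(a) grant + 12 years → 20 January 2023.
(b) filing + 16 years → 7 June 2023.
Later of the two: 7 June 2023.
Examination Delay Credit: +280 days → 13 March 2024.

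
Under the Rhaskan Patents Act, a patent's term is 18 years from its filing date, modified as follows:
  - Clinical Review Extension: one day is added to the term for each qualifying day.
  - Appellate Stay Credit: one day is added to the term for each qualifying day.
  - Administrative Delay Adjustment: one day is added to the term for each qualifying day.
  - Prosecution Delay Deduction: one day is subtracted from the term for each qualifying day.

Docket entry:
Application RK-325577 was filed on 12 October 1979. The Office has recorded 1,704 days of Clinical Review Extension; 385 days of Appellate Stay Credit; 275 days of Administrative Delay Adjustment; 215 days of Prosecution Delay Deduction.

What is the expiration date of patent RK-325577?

Base term: filing date + 18 years → 12 October 1997.
Clinical Review Extension: +1704 days → 12 June 2002.
Appellate Stay Credit: +385 days → 2 July 2003.
Administrative Delay Adjustment: +275 days → 2 April 2004.
Prosecution Delay Deduction: −215 days → 31 August 2003.

August 31, 2003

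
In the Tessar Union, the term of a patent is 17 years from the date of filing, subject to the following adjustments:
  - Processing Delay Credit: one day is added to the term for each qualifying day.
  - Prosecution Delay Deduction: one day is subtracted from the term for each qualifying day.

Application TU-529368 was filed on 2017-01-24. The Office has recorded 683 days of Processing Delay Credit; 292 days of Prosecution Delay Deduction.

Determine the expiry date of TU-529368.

Base term: filing date + 17 years → 24 January 2034.
Processing Delay Credit: +683 days → 8 December 2035.
Prosecution Delay Deduction: −292 days → 19 February 2035.

February 19, 2035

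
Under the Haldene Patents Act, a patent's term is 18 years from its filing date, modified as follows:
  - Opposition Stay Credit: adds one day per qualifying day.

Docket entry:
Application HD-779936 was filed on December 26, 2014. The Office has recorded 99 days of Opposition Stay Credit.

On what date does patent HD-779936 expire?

April 4, 2033

Base term: filing date + 18 years → 26 December 2032.
Opposition Stay Credit: +99 days → 4 April 2033.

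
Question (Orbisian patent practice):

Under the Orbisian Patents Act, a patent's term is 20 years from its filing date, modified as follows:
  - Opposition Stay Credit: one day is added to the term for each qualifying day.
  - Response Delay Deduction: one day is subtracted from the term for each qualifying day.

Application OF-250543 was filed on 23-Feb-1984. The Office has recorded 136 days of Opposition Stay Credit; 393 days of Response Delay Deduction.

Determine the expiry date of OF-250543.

Base term: filing date + 20 years → 23 February 2004.
Opposition Stay Credit: +136 days → 8 July 2004.
Response Delay Deduction: −393 days → 11 June 2003.

2003-06-11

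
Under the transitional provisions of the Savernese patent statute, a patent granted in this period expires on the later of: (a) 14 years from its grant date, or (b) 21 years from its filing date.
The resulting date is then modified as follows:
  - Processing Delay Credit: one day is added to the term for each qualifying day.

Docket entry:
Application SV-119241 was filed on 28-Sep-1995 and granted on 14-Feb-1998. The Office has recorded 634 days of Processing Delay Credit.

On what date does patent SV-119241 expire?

(a) grant + 14 years → 14 February 2012.
(b) filing + 21 years → 28 September 2016.
Later of the two: 28 September 2016.
Processing Delay Credit: +634 days → 24 June 2018.

June 24, 2018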